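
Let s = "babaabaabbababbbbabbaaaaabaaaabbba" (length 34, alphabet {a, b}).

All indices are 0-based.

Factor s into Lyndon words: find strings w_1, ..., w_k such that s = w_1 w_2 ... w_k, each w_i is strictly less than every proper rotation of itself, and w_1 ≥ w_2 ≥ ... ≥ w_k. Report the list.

emit factor 1: 'b' (i=0, period=1)
emit factor 2: 'ab' (i=1, period=2)
emit factor 3: 'aabaabbababbbbabb' (i=3, period=17)
emit factor 4: 'aaaaabaaaabbb' (i=20, period=13)
emit factor 5: 'a' (i=33, period=1)

["b", "ab", "aabaabbababbbbabb", "aaaaabaaaabbb", "a"]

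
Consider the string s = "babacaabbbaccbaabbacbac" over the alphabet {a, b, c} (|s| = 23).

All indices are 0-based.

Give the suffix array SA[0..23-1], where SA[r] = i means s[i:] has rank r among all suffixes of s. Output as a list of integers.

[14, 5, 1, 15, 6, 21, 3, 18, 10, 13, 0, 20, 2, 17, 9, 16, 8, 7, 22, 4, 12, 19, 11]

rank→(start, suffix):
  0 → (14, 'aabbacbac')
  1 → (5, 'aabbbaccbaabbacbac')
  2 → (1, 'abacaabbbaccbaabbacbac')
  3 → (15, 'abbacbac')
  4 → (6, 'abbbaccbaabbacbac')
  5 → (21, 'ac')
  6 → (3, 'acaabbbaccbaabbacbac')
  7 → (18, 'acbac')
  8 → (10, 'accbaabbacbac')
  9 → (13, 'baabbacbac')
  10 → (0, 'babacaabbbaccbaabbacbac')
  11 → (20, 'bac')
  12 → (2, 'bacaabbbaccbaabbacbac')
  13 → (17, 'bacbac')
  14 → (9, 'baccbaabbacbac')
  15 → (16, 'bbacbac')
  16 → (8, 'bbaccbaabbacbac')
  17 → (7, 'bbbaccbaabbacbac')
  18 → (22, 'c')
  19 → (4, 'caabbbaccbaabbacbac')
  20 → (12, 'cbaabbacbac')
  21 → (19, 'cbac')
  22 → (11, 'ccbaabbacbac')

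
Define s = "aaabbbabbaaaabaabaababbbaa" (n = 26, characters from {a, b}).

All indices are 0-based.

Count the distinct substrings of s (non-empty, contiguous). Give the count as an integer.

rank→(start, suffix):
  0 → (25, 'a')
  1 → (24, 'aa')
  2 → (9, 'aaaabaabaababbbaa')
  3 → (10, 'aaabaabaababbbaa')
  4 → (0, 'aaabbbabbaaaabaabaababbbaa')
  5 → (11, 'aabaabaababbbaa')
  6 → (14, 'aabaababbbaa')
  7 → (17, 'aababbbaa')
  8 → (1, 'aabbbabbaaaabaabaababbbaa')
  9 → (12, 'abaabaababbbaa')
  10 → (15, 'abaababbbaa')
  11 → (18, 'ababbbaa')
  12 → (6, 'abbaaaabaabaababbbaa')
  13 → (20, 'abbbaa')
  14 → (2, 'abbbabbaaaabaabaababbbaa')
  15 → (23, 'baa')
  16 → (8, 'baaaabaabaababbbaa')
  17 → (13, 'baabaababbbaa')
  18 → (16, 'baababbbaa')
  19 → (5, 'babbaaaabaabaababbbaa')
  20 → (19, 'babbbaa')
  21 → (22, 'bbaa')
  22 → (7, 'bbaaaabaabaababbbaa')
  23 → (4, 'bbabbaaaabaabaababbbaa')
  24 → (21, 'bbbaa')
  25 → (3, 'bbbabbaaaabaabaababbbaa')

SA = [25, 24, 9, 10, 0, 11, 14, 17, 1, 12, 15, 18, 6, 20, 2, 23, 8, 13, 16, 5, 19, 22, 7, 4, 21, 3]
i: (SA[i-1],SA[i]) lcp shared
  1: (25,24) 1 'a'
  2: (24,9) 2 'aa'
  3: (9,10) 3 'aaa'
  4: (10,0) 4 'aaab'
  5: (0,11) 2 'aa'
  6: (11,14) 7 'aabaaba'
  7: (14,17) 4 'aaba'
  8: (17,1) 3 'aab'
  9: (1,12) 1 'a'
  10: (12,15) 6 'abaaba'
  11: (15,18) 3 'aba'
  12: (18,6) 2 'ab'
  13: (6,20) 3 'abb'
  14: (20,2) 5 'abbba'
  15: (2,23) 0 ''
  16: (23,8) 3 'baa'
  17: (8,13) 3 'baa'
  18: (13,16) 5 'baaba'
  19: (16,5) 2 'ba'
  20: (5,19) 4 'babb'
  21: (19,22) 1 'b'
  22: (22,7) 4 'bbaa'
  23: (7,4) 3 'bba'
  24: (4,21) 2 'bb'
  25: (21,3) 4 'bbba'

n(n+1)/2 = 26·27/2 = 351
Σ LCP = 0 + 1 + 2 + 3 + 4 + 2 + 7 + 4 + 3 + 1 + 6 + 3 + 2 + 3 + 5 + 0 + 3 + 3 + 5 + 2 + 4 + 1 + 4 + 3 + 2 + 4 = 77
distinct = 351 − 77 = 274

274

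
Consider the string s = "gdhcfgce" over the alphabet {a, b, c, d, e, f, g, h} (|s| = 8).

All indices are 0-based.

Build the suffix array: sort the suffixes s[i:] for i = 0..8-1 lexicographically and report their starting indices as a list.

rank→(start, suffix):
  0 → (6, 'ce')
  1 → (3, 'cfgce')
  2 → (1, 'dhcfgce')
  3 → (7, 'e')
  4 → (4, 'fgce')
  5 → (5, 'gce')
  6 → (0, 'gdhcfgce')
  7 → (2, 'hcfgce')

[6, 3, 1, 7, 4, 5, 0, 2]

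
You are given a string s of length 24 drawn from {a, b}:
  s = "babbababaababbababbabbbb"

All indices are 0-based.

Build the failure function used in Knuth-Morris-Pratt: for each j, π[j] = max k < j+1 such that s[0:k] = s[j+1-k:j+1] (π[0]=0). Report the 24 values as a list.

π[0] = 0
j=1 s[j]='a': π[1]=0 (border '')
j=2 s[j]='b': π[2]=1 (border 'b')
j=3 s[j]='b': k: 1→0; π[3]=1 (border 'b')
j=4 s[j]='a': π[4]=2 (border 'ba')
j=5 s[j]='b': π[5]=3 (border 'bab')
j=6 s[j]='a': k: 3→1; π[6]=2 (border 'ba')
j=7 s[j]='b': π[7]=3 (border 'bab')
j=8 s[j]='a': k: 3→1; π[8]=2 (border 'ba')
j=9 s[j]='a': k: 2→0; π[9]=0 (border '')
j=10 s[j]='b': π[10]=1 (border 'b')
j=11 s[j]='a': π[11]=2 (border 'ba')
j=12 s[j]='b': π[12]=3 (border 'bab')
j=13 s[j]='b': π[13]=4 (border 'babb')
j=14 s[j]='a': π[14]=5 (border 'babba')
j=15 s[j]='b': π[15]=6 (border 'babbab')
j=16 s[j]='a': π[16]=7 (border 'babbaba')
j=17 s[j]='b': π[17]=8 (border 'babbabab')
j=18 s[j]='b': k: 8→3; π[18]=4 (border 'babb')
j=19 s[j]='a': π[19]=5 (border 'babba')
j=20 s[j]='b': π[20]=6 (border 'babbab')
j=21 s[j]='b': k: 6→3; π[21]=4 (border 'babb')
j=22 s[j]='b': k: 4→1→0; π[22]=1 (border 'b')
j=23 s[j]='b': k: 1→0; π[23]=1 (border 'b')

[0, 0, 1, 1, 2, 3, 2, 3, 2, 0, 1, 2, 3, 4, 5, 6, 7, 8, 4, 5, 6, 4, 1, 1]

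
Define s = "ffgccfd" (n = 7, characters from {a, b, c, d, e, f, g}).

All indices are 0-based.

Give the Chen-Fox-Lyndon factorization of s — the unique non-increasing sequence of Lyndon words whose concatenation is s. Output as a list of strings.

["ffg", "ccfd"]

emit factor 1: 'ffg' (i=0, period=3)
emit factor 2: 'ccfd' (i=3, period=4)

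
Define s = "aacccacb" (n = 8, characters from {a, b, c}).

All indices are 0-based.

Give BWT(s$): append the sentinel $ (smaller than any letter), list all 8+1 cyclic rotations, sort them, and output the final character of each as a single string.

b$caccaca

rank  rotation   last
    0  $aacccacb  b
    1  aacccacb$  $
    2  acb$aaccc  c
    3  acccacb$a  a
    4  b$aacccac  c
    5  cacb$aacc  c
    6  cb$aaccca  a
    7  ccacb$aac  c
    8  cccacb$aa  a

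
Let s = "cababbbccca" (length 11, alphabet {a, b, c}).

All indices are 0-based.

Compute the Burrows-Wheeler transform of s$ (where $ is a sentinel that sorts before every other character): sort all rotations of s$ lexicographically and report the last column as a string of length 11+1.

rank  rotation      last
    0  $cababbbccca  a
    1  a$cababbbccc  c
    2  ababbbccca$c  c
    3  abbbccca$cab  b
    4  babbbccca$ca  a
    5  bbbccca$caba  a
    6  bbccca$cabab  b
    7  bccca$cababb  b
    8  ca$cababbbcc  c
    9  cababbbccca$  $
   10  cca$cababbbc  c
   11  ccca$cababbb  b

accbaabbc$cb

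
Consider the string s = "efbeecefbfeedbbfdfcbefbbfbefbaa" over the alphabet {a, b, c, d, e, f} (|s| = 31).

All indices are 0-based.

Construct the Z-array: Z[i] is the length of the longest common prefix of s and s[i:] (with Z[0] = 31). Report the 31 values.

Z[0]=31
i=1: i≥r, start 0; Z[1]=0
i=2: i≥r, start 0; Z[2]=0
i=3: i≥r, start 0; Z[3]=1 grow→box=[3,4)
i=4: i≥r, start 0; Z[4]=1 grow→box=[4,5)
i=5: i≥r, start 0; Z[5]=0
i=6: i≥r, start 0; Z[6]=3 grow→box=[6,9)
i=7: min(r-i=2, Z[1]=0)=0; Z[7]=0
i=8: min(r-i=1, Z[2]=0)=0; Z[8]=0
i=9: i≥r, start 0; Z[9]=0
i=10: i≥r, start 0; Z[10]=1 grow→box=[10,11)
i=11: i≥r, start 0; Z[11]=1 grow→box=[11,12)
i=12: i≥r, start 0; Z[12]=0
i=13: i≥r, start 0; Z[13]=0
i=14: i≥r, start 0; Z[14]=0
i=15: i≥r, start 0; Z[15]=0
i=16: i≥r, start 0; Z[16]=0
i=17: i≥r, start 0; Z[17]=0
i=18: i≥r, start 0; Z[18]=0
i=19: i≥r, start 0; Z[19]=0
i=20: i≥r, start 0; Z[20]=3 grow→box=[20,23)
i=21: min(r-i=2, Z[1]=0)=0; Z[21]=0
i=22: min(r-i=1, Z[2]=0)=0; Z[22]=0
i=23: i≥r, start 0; Z[23]=0
i=24: i≥r, start 0; Z[24]=0
i=25: i≥r, start 0; Z[25]=0
i=26: i≥r, start 0; Z[26]=3 grow→box=[26,29)
i=27: min(r-i=2, Z[1]=0)=0; Z[27]=0
i=28: min(r-i=1, Z[2]=0)=0; Z[28]=0
i=29: i≥r, start 0; Z[29]=0
i=30: i≥r, start 0; Z[30]=0

[31, 0, 0, 1, 1, 0, 3, 0, 0, 0, 1, 1, 0, 0, 0, 0, 0, 0, 0, 0, 3, 0, 0, 0, 0, 0, 3, 0, 0, 0, 0]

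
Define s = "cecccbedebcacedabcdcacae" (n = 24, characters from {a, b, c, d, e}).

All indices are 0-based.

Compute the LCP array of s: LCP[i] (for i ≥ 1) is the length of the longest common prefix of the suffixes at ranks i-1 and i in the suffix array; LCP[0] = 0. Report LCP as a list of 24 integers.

rank | idx | suffix
   0 |  15 | abcdcacae
   1 |  20 | acae
   2 |  11 | acedabcdcacae
   3 |  22 | ae
   4 |   9 | bcacedabcdcacae
   5 |  16 | bcdcacae
   6 |   5 | bedebcacedabcdcacae
   7 |  19 | cacae
   8 |  10 | cacedabcdcacae
   9 |  21 | cae
  10 |   4 | cbedebcacedabcdcacae
  11 |   3 | ccbedebcacedabcdcacae
  12 |   2 | cccbedebcacedabcdcacae
  13 |  17 | cdcacae
  14 |   0 | cecccbedebcacedabcdcacae
  15 |  12 | cedabcdcacae
  16 |  14 | dabcdcacae
  17 |  18 | dcacae
  18 |   7 | debcacedabcdcacae
  19 |  23 | e
  20 |   8 | ebcacedabcdcacae
  21 |   1 | ecccbedebcacedabcdcacae
  22 |  13 | edabcdcacae
  23 |   6 | edebcacedabcdcacae

SA = [15, 20, 11, 22, 9, 16, 5, 19, 10, 21, 4, 3, 2, 17, 0, 12, 14, 18, 7, 23, 8, 1, 13, 6]
i: (SA[i-1],SA[i]) lcp shared
  1: (15,20) 1 'a'
  2: (20,11) 2 'ac'
  3: (11,22) 1 'a'
  4: (22,9) 0 ''
  5: (9,16) 2 'bc'
  6: (16,5) 1 'b'
  7: (5,19) 0 ''
  8: (19,10) 3 'cac'
  9: (10,21) 2 'ca'
  10: (21,4) 1 'c'
  11: (4,3) 1 'c'
  12: (3,2) 2 'cc'
  13: (2,17) 1 'c'
  14: (17,0) 1 'c'
  15: (0,12) 2 'ce'
  16: (12,14) 0 ''
  17: (14,18) 1 'd'
  18: (18,7) 1 'd'
  19: (7,23) 0 ''
  20: (23,8) 1 'e'
  21: (8,1) 1 'e'
  22: (1,13) 1 'e'
  23: (13,6) 2 'ed'

[0, 1, 2, 1, 0, 2, 1, 0, 3, 2, 1, 1, 2, 1, 1, 2, 0, 1, 1, 0, 1, 1, 1, 2]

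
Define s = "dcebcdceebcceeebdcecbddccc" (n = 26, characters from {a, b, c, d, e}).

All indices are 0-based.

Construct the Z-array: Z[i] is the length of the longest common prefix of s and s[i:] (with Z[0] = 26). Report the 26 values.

Z[0]=26
i=1: fresh scan; Z[1]=0
i=2: fresh scan; Z[2]=0
i=3: fresh scan; Z[3]=0
i=4: fresh scan; Z[4]=0
i=5: fresh scan; Z[5]=3 extend→box=[5,8)
i=6: min(r-i=2, Z[1]=0)=0; Z[6]=0
i=7: min(r-i=1, Z[2]=0)=0; Z[7]=0
i=8: fresh scan; Z[8]=0
i=9: fresh scan; Z[9]=0
i=10: fresh scan; Z[10]=0
i=11: fresh scan; Z[11]=0
i=12: fresh scan; Z[12]=0
i=13: fresh scan; Z[13]=0
i=14: fresh scan; Z[14]=0
i=15: fresh scan; Z[15]=0
i=16: fresh scan; Z[16]=3 extend→box=[16,19)
i=17: min(r-i=2, Z[1]=0)=0; Z[17]=0
i=18: min(r-i=1, Z[2]=0)=0; Z[18]=0
i=19: fresh scan; Z[19]=0
i=20: fresh scan; Z[20]=0
i=21: fresh scan; Z[21]=1 extend→box=[21,22)
i=22: fresh scan; Z[22]=2 extend→box=[22,24)
i=23: min(r-i=1, Z[1]=0)=0; Z[23]=0
i=24: fresh scan; Z[24]=0
i=25: fresh scan; Z[25]=0

[26, 0, 0, 0, 0, 3, 0, 0, 0, 0, 0, 0, 0, 0, 0, 0, 3, 0, 0, 0, 0, 1, 2, 0, 0, 0]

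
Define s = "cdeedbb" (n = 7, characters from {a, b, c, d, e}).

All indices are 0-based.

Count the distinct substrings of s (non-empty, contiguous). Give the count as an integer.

rank | idx | suffix
   0 |   6 | b
   1 |   5 | bb
   2 |   0 | cdeedbb
   3 |   4 | dbb
   4 |   1 | deedbb
   5 |   3 | edbb
   6 |   2 | eedbb

SA = [6, 5, 0, 4, 1, 3, 2]
rank  pair      lcp
   1  s[6:],s[5:]  1  'b'
   2  s[5:],s[0:]  0  ''
   3  s[0:],s[4:]  0  ''
   4  s[4:],s[1:]  1  'd'
   5  s[1:],s[3:]  0  ''
   6  s[3:],s[2:]  1  'e'

n(n+1)/2 = 7·8/2 = 28
Σ LCP = 0 + 1 + 0 + 0 + 1 + 0 + 1 = 3
distinct = 28 − 3 = 25

25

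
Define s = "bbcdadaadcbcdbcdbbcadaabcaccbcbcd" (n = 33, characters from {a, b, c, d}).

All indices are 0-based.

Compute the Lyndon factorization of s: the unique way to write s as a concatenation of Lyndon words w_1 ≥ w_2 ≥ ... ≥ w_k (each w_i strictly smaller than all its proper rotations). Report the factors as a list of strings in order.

["bbcd", "ad", "aadcbcdbcdbbcad", "aabcaccbcbcd"]

emit factor 1: 'bbcd' (i=0, period=4)
emit factor 2: 'ad' (i=4, period=2)
emit factor 3: 'aadcbcdbcdbbcad' (i=6, period=15)
emit factor 4: 'aabcaccbcbcd' (i=21, period=12)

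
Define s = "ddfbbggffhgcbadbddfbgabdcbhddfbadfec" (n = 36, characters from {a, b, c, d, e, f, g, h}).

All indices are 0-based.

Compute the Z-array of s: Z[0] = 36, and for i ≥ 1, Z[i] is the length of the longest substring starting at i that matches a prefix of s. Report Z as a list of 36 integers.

[36, 1, 0, 0, 0, 0, 0, 0, 0, 0, 0, 0, 0, 0, 1, 0, 4, 1, 0, 0, 0, 0, 0, 1, 0, 0, 0, 4, 1, 0, 0, 0, 1, 0, 0, 0]

Z[0]=36
i=1: fresh scan; Z[1]=1 scan→box=[1,2)
i=2: fresh scan; Z[2]=0
i=3: fresh scan; Z[3]=0
i=4: fresh scan; Z[4]=0
i=5: fresh scan; Z[5]=0
i=6: fresh scan; Z[6]=0
i=7: fresh scan; Z[7]=0
i=8: fresh scan; Z[8]=0
i=9: fresh scan; Z[9]=0
i=10: fresh scan; Z[10]=0
i=11: fresh scan; Z[11]=0
i=12: fresh scan; Z[12]=0
i=13: fresh scan; Z[13]=0
i=14: fresh scan; Z[14]=1 scan→box=[14,15)
i=15: fresh scan; Z[15]=0
i=16: fresh scan; Z[16]=4 scan→box=[16,20)
i=17: min(r-i=3, Z[1]=1)=1; Z[17]=1
i=18: min(r-i=2, Z[2]=0)=0; Z[18]=0
i=19: min(r-i=1, Z[3]=0)=0; Z[19]=0
i=20: fresh scan; Z[20]=0
i=21: fresh scan; Z[21]=0
i=22: fresh scan; Z[22]=0
i=23: fresh scan; Z[23]=1 scan→box=[23,24)
i=24: fresh scan; Z[24]=0
i=25: fresh scan; Z[25]=0
i=26: fresh scan; Z[26]=0
i=27: fresh scan; Z[27]=4 scan→box=[27,31)
i=28: min(r-i=3, Z[1]=1)=1; Z[28]=1
i=29: min(r-i=2, Z[2]=0)=0; Z[29]=0
i=30: min(r-i=1, Z[3]=0)=0; Z[30]=0
i=31: fresh scan; Z[31]=0
i=32: fresh scan; Z[32]=1 scan→box=[32,33)
i=33: fresh scan; Z[33]=0
i=34: fresh scan; Z[34]=0
i=35: fresh scan; Z[35]=0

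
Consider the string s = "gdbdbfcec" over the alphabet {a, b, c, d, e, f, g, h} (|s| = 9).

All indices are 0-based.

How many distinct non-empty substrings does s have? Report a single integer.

sorted suffixes:
  #0 SA[0]=2  'bdbfcec'
  #1 SA[1]=4  'bfcec'
  #2 SA[2]=8  'c'
  #3 SA[3]=6  'cec'
  #4 SA[4]=1  'dbdbfcec'
  #5 SA[5]=3  'dbfcec'
  #6 SA[6]=7  'ec'
  #7 SA[7]=5  'fcec'
  #8 SA[8]=0  'gdbdbfcec'

SA = [2, 4, 8, 6, 1, 3, 7, 5, 0]
[i] adj suffixes → lcp
  [1] 2/4 → 1 ('b')
  [2] 4/8 → 0 ('')
  [3] 8/6 → 1 ('c')
  [4] 6/1 → 0 ('')
  [5] 1/3 → 2 ('db')
  [6] 3/7 → 0 ('')
  [7] 7/5 → 0 ('')
  [8] 5/0 → 0 ('')

n(n+1)/2 = 9·10/2 = 45
Σ LCP = 0 + 1 + 0 + 1 + 0 + 2 + 0 + 0 + 0 = 4
distinct = 45 − 4 = 41

41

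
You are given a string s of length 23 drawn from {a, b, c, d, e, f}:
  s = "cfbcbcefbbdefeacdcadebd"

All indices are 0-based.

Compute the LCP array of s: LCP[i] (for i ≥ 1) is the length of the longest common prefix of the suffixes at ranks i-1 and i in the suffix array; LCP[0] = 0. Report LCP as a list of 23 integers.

[0, 1, 0, 1, 2, 1, 2, 0, 1, 1, 1, 1, 0, 1, 1, 2, 0, 1, 1, 2, 0, 2, 1]

sorted suffixes:
  #0 SA[0]=14  'acdcadebd'
  #1 SA[1]=18  'adebd'
  #2 SA[2]=8  'bbdefeacdcadebd'
  #3 SA[3]=2  'bcbcefbbdefeacdcadebd'
  #4 SA[4]=4  'bcefbbdefeacdcadebd'
  #5 SA[5]=21  'bd'
  #6 SA[6]=9  'bdefeacdcadebd'
  #7 SA[7]=17  'cadebd'
  #8 SA[8]=3  'cbcefbbdefeacdcadebd'
  #9 SA[9]=15  'cdcadebd'
  #10 SA[10]=5  'cefbbdefeacdcadebd'
  #11 SA[11]=0  'cfbcbcefbbdefeacdcadebd'
  #12 SA[12]=22  'd'
  #13 SA[13]=16  'dcadebd'
  #14 SA[14]=19  'debd'
  #15 SA[15]=10  'defeacdcadebd'
  #16 SA[16]=13  'eacdcadebd'
  #17 SA[17]=20  'ebd'
  #18 SA[18]=6  'efbbdefeacdcadebd'
  #19 SA[19]=11  'efeacdcadebd'
  #20 SA[20]=7  'fbbdefeacdcadebd'
  #21 SA[21]=1  'fbcbcefbbdefeacdcadebd'
  #22 SA[22]=12  'feacdcadebd'

SA = [14, 18, 8, 2, 4, 21, 9, 17, 3, 15, 5, 0, 22, 16, 19, 10, 13, 20, 6, 11, 7, 1, 12]
rank  pair      lcp
   1  s[14:],s[18:]  1  'a'
   2  s[18:],s[8:]  0  ''
   3  s[8:],s[2:]  1  'b'
   4  s[2:],s[4:]  2  'bc'
   5  s[4:],s[21:]  1  'b'
   6  s[21:],s[9:]  2  'bd'
   7  s[9:],s[17:]  0  ''
   8  s[17:],s[3:]  1  'c'
   9  s[3:],s[15:]  1  'c'
  10  s[15:],s[5:]  1  'c'
  11  s[5:],s[0:]  1  'c'
  12  s[0:],s[22:]  0  ''
  13  s[22:],s[16:]  1  'd'
  14  s[16:],s[19:]  1  'd'
  15  s[19:],s[10:]  2  'de'
  16  s[10:],s[13:]  0  ''
  17  s[13:],s[20:]  1  'e'
  18  s[20:],s[6:]  1  'e'
  19  s[6:],s[11:]  2  'ef'
  20  s[11:],s[7:]  0  ''
  21  s[7:],s[1:]  2  'fb'
  22  s[1:],s[12:]  1  'f'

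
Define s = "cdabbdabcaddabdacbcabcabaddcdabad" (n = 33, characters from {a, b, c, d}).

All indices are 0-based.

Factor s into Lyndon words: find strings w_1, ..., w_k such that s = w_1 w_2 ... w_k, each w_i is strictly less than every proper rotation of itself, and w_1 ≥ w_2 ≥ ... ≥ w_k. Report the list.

emit factor 1: 'cd' (i=0, period=2)
emit factor 2: 'abbdabcaddabdacbcabc' (i=2, period=20)
emit factor 3: 'abaddcd' (i=22, period=7)
emit factor 4: 'abad' (i=29, period=4)

["cd", "abbdabcaddabdacbcabc", "abaddcd", "abad"]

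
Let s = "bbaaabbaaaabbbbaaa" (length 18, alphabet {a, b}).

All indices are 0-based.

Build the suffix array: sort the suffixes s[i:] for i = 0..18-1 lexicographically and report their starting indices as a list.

[17, 16, 15, 7, 2, 8, 3, 9, 4, 10, 14, 6, 1, 13, 5, 0, 12, 11]

rank | idx | suffix
   0 |  17 | a
   1 |  16 | aa
   2 |  15 | aaa
   3 |   7 | aaaabbbbaaa
   4 |   2 | aaabbaaaabbbbaaa
   5 |   8 | aaabbbbaaa
   6 |   3 | aabbaaaabbbbaaa
   7 |   9 | aabbbbaaa
   8 |   4 | abbaaaabbbbaaa
   9 |  10 | abbbbaaa
  10 |  14 | baaa
  11 |   6 | baaaabbbbaaa
  12 |   1 | baaabbaaaabbbbaaa
  13 |  13 | bbaaa
  14 |   5 | bbaaaabbbbaaa
  15 |   0 | bbaaabbaaaabbbbaaa
  16 |  12 | bbbaaa
  17 |  11 | bbbbaaa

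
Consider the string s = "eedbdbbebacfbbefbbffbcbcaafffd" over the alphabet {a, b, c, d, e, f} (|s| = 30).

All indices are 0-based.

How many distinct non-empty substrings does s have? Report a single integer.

rank | idx | suffix
   0 |  24 | aafffd
   1 |   9 | acfbbefbbffbcbcaafffd
   2 |  25 | afffd
   3 |   8 | bacfbbefbbffbcbcaafffd
   4 |   5 | bbebacfbbefbbffbcbcaafffd
   5 |  12 | bbefbbffbcbcaafffd
   6 |  16 | bbffbcbcaafffd
   7 |  22 | bcaafffd
   8 |  20 | bcbcaafffd
   9 |   3 | bdbbebacfbbefbbffbcbcaafffd
  10 |   6 | bebacfbbefbbffbcbcaafffd
  11 |  13 | befbbffbcbcaafffd
  12 |  17 | bffbcbcaafffd
  13 |  23 | caafffd
  14 |  21 | cbcaafffd
  15 |  10 | cfbbefbbffbcbcaafffd
  16 |  29 | d
  17 |   4 | dbbebacfbbefbbffbcbcaafffd
  18 |   2 | dbdbbebacfbbefbbffbcbcaafffd
  19 |   7 | ebacfbbefbbffbcbcaafffd
  20 |   1 | edbdbbebacfbbefbbffbcbcaafffd
  21 |   0 | eedbdbbebacfbbefbbffbcbcaafffd
  22 |  14 | efbbffbcbcaafffd
  23 |  11 | fbbefbbffbcbcaafffd
  24 |  15 | fbbffbcbcaafffd
  25 |  19 | fbcbcaafffd
  26 |  28 | fd
  27 |  18 | ffbcbcaafffd
  28 |  27 | ffd
  29 |  26 | fffd

SA = [24, 9, 25, 8, 5, 12, 16, 22, 20, 3, 6, 13, 17, 23, 21, 10, 29, 4, 2, 7, 1, 0, 14, 11, 15, 19, 28, 18, 27, 26]
[i] adj suffixes → lcp
  [1] 24/9 → 1 ('a')
  [2] 9/25 → 1 ('a')
  [3] 25/8 → 0 ('')
  [4] 8/5 → 1 ('b')
  [5] 5/12 → 3 ('bbe')
  [6] 12/16 → 2 ('bb')
  [7] 16/22 → 1 ('b')
  [8] 22/20 → 2 ('bc')
  [9] 20/3 → 1 ('b')
  [10] 3/6 → 1 ('b')
  [11] 6/13 → 2 ('be')
  [12] 13/17 → 1 ('b')
  [13] 17/23 → 0 ('')
  [14] 23/21 → 1 ('c')
  [15] 21/10 → 1 ('c')
  [16] 10/29 → 0 ('')
  [17] 29/4 → 1 ('d')
  [18] 4/2 → 2 ('db')
  [19] 2/7 → 0 ('')
  [20] 7/1 → 1 ('e')
  [21] 1/0 → 1 ('e')
  [22] 0/14 → 1 ('e')
  [23] 14/11 → 0 ('')
  [24] 11/15 → 3 ('fbb')
  [25] 15/19 → 2 ('fb')
  [26] 19/28 → 1 ('f')
  [27] 28/18 → 1 ('f')
  [28] 18/27 → 2 ('ff')
  [29] 27/26 → 2 ('ff')

n(n+1)/2 = 30·31/2 = 465
Σ LCP = 0 + 1 + 1 + 0 + 1 + 3 + 2 + 1 + 2 + 1 + 1 + 2 + 1 + 0 + 1 + 1 + 0 + 1 + 2 + 0 + 1 + 1 + 1 + 0 + 3 + 2 + 1 + 1 + 2 + 2 = 35
distinct = 465 − 35 = 430

430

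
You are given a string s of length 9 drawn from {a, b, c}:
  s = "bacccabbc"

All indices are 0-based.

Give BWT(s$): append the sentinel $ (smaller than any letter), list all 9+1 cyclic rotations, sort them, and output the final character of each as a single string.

ccb$abbcca

rank  rotation    last
    0  $bacccabbc  c
    1  abbc$baccc  c
    2  acccabbc$b  b
    3  bacccabbc$  $
    4  bbc$baccca  a
    5  bc$bacccab  b
    6  c$bacccabb  b
    7  cabbc$bacc  c
    8  ccabbc$bac  c
    9  cccabbc$ba  a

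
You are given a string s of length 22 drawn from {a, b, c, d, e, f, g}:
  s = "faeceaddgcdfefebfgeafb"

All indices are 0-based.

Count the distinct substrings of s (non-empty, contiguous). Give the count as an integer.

236

sorted suffixes:
  #0 SA[0]=5  'addgcdfefebfgeafb'
  #1 SA[1]=1  'aeceaddgcdfefebfgeafb'
  #2 SA[2]=19  'afb'
  #3 SA[3]=21  'b'
  #4 SA[4]=15  'bfgeafb'
  #5 SA[5]=9  'cdfefebfgeafb'
  #6 SA[6]=3  'ceaddgcdfefebfgeafb'
  #7 SA[7]=6  'ddgcdfefebfgeafb'
  #8 SA[8]=10  'dfefebfgeafb'
  #9 SA[9]=7  'dgcdfefebfgeafb'
  #10 SA[10]=4  'eaddgcdfefebfgeafb'
  #11 SA[11]=18  'eafb'
  #12 SA[12]=14  'ebfgeafb'
  #13 SA[13]=2  'eceaddgcdfefebfgeafb'
  #14 SA[14]=12  'efebfgeafb'
  #15 SA[15]=0  'faeceaddgcdfefebfgeafb'
  #16 SA[16]=20  'fb'
  #17 SA[17]=13  'febfgeafb'
  #18 SA[18]=11  'fefebfgeafb'
  #19 SA[19]=16  'fgeafb'
  #20 SA[20]=8  'gcdfefebfgeafb'
  #21 SA[21]=17  'geafb'

SA = [5, 1, 19, 21, 15, 9, 3, 6, 10, 7, 4, 18, 14, 2, 12, 0, 20, 13, 11, 16, 8, 17]
rank  pair      lcp
   1  s[5:],s[1:]  1  'a'
   2  s[1:],s[19:]  1  'a'
   3  s[19:],s[21:]  0  ''
   4  s[21:],s[15:]  1  'b'
   5  s[15:],s[9:]  0  ''
   6  s[9:],s[3:]  1  'c'
   7  s[3:],s[6:]  0  ''
   8  s[6:],s[10:]  1  'd'
   9  s[10:],s[7:]  1  'd'
  10  s[7:],s[4:]  0  ''
  11  s[4:],s[18:]  2  'ea'
  12  s[18:],s[14:]  1  'e'
  13  s[14:],s[2:]  1  'e'
  14  s[2:],s[12:]  1  'e'
  15  s[12:],s[0:]  0  ''
  16  s[0:],s[20:]  1  'f'
  17  s[20:],s[13:]  1  'f'
  18  s[13:],s[11:]  2  'fe'
  19  s[11:],s[16:]  1  'f'
  20  s[16:],s[8:]  0  ''
  21  s[8:],s[17:]  1  'g'

n(n+1)/2 = 22·23/2 = 253
Σ LCP = 0 + 1 + 1 + 0 + 1 + 0 + 1 + 0 + 1 + 1 + 0 + 2 + 1 + 1 + 1 + 0 + 1 + 1 + 2 + 1 + 0 + 1 = 17
distinct = 253 − 17 = 236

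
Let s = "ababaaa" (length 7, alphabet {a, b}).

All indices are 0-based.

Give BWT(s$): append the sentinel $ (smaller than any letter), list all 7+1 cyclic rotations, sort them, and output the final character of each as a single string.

aaabb$aa

rank  rotation  last
    0  $ababaaa  a
    1  a$ababaa  a
    2  aa$ababa  a
    3  aaa$abab  b
    4  abaaa$ab  b
    5  ababaaa$  $
    6  baaa$aba  a
    7  babaaa$a  a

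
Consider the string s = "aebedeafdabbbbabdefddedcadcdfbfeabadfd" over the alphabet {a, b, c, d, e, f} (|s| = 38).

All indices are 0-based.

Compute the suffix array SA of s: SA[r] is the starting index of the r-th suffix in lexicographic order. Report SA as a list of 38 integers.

[32, 9, 14, 24, 34, 0, 6, 13, 33, 12, 11, 10, 15, 2, 29, 23, 26, 37, 8, 22, 25, 19, 4, 20, 16, 27, 35, 31, 5, 1, 21, 3, 17, 28, 36, 7, 18, 30]

rank→(start, suffix):
  0 → (32, 'abadfd')
  1 → (9, 'abbbbabdefddedcadcdfbfeabadfd')
  2 → (14, 'abdefddedcadcdfbfeabadfd')
  3 → (24, 'adcdfbfeabadfd')
  4 → (34, 'adfd')
  5 → (0, 'aebedeafdabbbbabdefddedcadcdfbfeabadfd')
  6 → (6, 'afdabbbbabdefddedcadcdfbfeabadfd')
  7 → (13, 'babdefddedcadcdfbfeabadfd')
  8 → (33, 'badfd')
  9 → (12, 'bbabdefddedcadcdfbfeabadfd')
  10 → (11, 'bbbabdefddedcadcdfbfeabadfd')
  11 → (10, 'bbbbabdefddedcadcdfbfeabadfd')
  12 → (15, 'bdefddedcadcdfbfeabadfd')
  13 → (2, 'bedeafdabbbbabdefddedcadcdfbfeabadfd')
  14 → (29, 'bfeabadfd')
  15 → (23, 'cadcdfbfeabadfd')
  16 → (26, 'cdfbfeabadfd')
  17 → (37, 'd')
  18 → (8, 'dabbbbabdefddedcadcdfbfeabadfd')
  19 → (22, 'dcadcdfbfeabadfd')
  20 → (25, 'dcdfbfeabadfd')
  21 → (19, 'ddedcadcdfbfeabadfd')
  22 → (4, 'deafdabbbbabdefddedcadcdfbfeabadfd')
  23 → (20, 'dedcadcdfbfeabadfd')
  24 → (16, 'defddedcadcdfbfeabadfd')
  25 → (27, 'dfbfeabadfd')
  26 → (35, 'dfd')
  27 → (31, 'eabadfd')
  28 → (5, 'eafdabbbbabdefddedcadcdfbfeabadfd')
  29 → (1, 'ebedeafdabbbbabdefddedcadcdfbfeabadfd')
  30 → (21, 'edcadcdfbfeabadfd')
  31 → (3, 'edeafdabbbbabdefddedcadcdfbfeabadfd')
  32 → (17, 'efddedcadcdfbfeabadfd')
  33 → (28, 'fbfeabadfd')
  34 → (36, 'fd')
  35 → (7, 'fdabbbbabdefddedcadcdfbfeabadfd')
  36 → (18, 'fddedcadcdfbfeabadfd')
  37 → (30, 'feabadfd')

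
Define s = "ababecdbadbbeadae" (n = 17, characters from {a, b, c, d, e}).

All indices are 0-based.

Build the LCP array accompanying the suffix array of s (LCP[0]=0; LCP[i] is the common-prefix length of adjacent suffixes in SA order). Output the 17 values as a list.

[0, 2, 1, 2, 1, 0, 2, 1, 1, 2, 0, 0, 1, 2, 0, 1, 1]

sorted suffixes:
  #0 SA[0]=0  'ababecdbadbbeadae'
  #1 SA[1]=2  'abecdbadbbeadae'
  #2 SA[2]=13  'adae'
  #3 SA[3]=8  'adbbeadae'
  #4 SA[4]=15  'ae'
  #5 SA[5]=1  'babecdbadbbeadae'
  #6 SA[6]=7  'badbbeadae'
  #7 SA[7]=10  'bbeadae'
  #8 SA[8]=11  'beadae'
  #9 SA[9]=3  'becdbadbbeadae'
  #10 SA[10]=5  'cdbadbbeadae'
  #11 SA[11]=14  'dae'
  #12 SA[12]=6  'dbadbbeadae'
  #13 SA[13]=9  'dbbeadae'
  #14 SA[14]=16  'e'
  #15 SA[15]=12  'eadae'
  #16 SA[16]=4  'ecdbadbbeadae'

SA = [0, 2, 13, 8, 15, 1, 7, 10, 11, 3, 5, 14, 6, 9, 16, 12, 4]
i: (SA[i-1],SA[i]) lcp shared
  1: (0,2) 2 'ab'
  2: (2,13) 1 'a'
  3: (13,8) 2 'ad'
  4: (8,15) 1 'a'
  5: (15,1) 0 ''
  6: (1,7) 2 'ba'
  7: (7,10) 1 'b'
  8: (10,11) 1 'b'
  9: (11,3) 2 'be'
  10: (3,5) 0 ''
  11: (5,14) 0 ''
  12: (14,6) 1 'd'
  13: (6,9) 2 'db'
  14: (9,16) 0 ''
  15: (16,12) 1 'e'
  16: (12,4) 1 'e'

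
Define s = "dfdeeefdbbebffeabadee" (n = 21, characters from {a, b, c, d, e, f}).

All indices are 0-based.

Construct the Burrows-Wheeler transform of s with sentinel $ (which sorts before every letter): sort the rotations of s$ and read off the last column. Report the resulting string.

eebadbefaf$efbddeeedfb

rank  rotation                last
    0  $dfdeeefdbbebffeabadee  e
    1  abadee$dfdeeefdbbebffe  e
    2  adee$dfdeeefdbbebffeab  b
    3  badee$dfdeeefdbbebffea  a
    4  bbebffeabadee$dfdeeefd  d
    5  bebffeabadee$dfdeeefdb  b
    6  bffeabadee$dfdeeefdbbe  e
    7  dbbebffeabadee$dfdeeef  f
    8  dee$dfdeeefdbbebffeaba  a
    9  deeefdbbebffeabadee$df  f
   10  dfdeeefdbbebffeabadee$  $
   11  e$dfdeeefdbbebffeabade  e
   12  eabadee$dfdeeefdbbebff  f
   13  ebffeabadee$dfdeeefdbb  b
   14  ee$dfdeeefdbbebffeabad  d
   15  eeefdbbebffeabadee$dfd  d
   16  eefdbbebffeabadee$dfde  e
   17  efdbbebffeabadee$dfdee  e
   18  fdbbebffeabadee$dfdeee  e
   19  fdeeefdbbebffeabadee$d  d
   20  feabadee$dfdeeefdbbebf  f
   21  ffeabadee$dfdeeefdbbeb  b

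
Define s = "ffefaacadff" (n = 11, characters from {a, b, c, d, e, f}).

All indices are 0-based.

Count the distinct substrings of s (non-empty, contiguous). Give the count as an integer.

59

sorted suffixes:
  #0 SA[0]=4  'aacadff'
  #1 SA[1]=5  'acadff'
  #2 SA[2]=7  'adff'
  #3 SA[3]=6  'cadff'
  #4 SA[4]=8  'dff'
  #5 SA[5]=2  'efaacadff'
  #6 SA[6]=10  'f'
  #7 SA[7]=3  'faacadff'
  #8 SA[8]=1  'fefaacadff'
  #9 SA[9]=9  'ff'
  #10 SA[10]=0  'ffefaacadff'

SA = [4, 5, 7, 6, 8, 2, 10, 3, 1, 9, 0]
[i] adj suffixes → lcp
  [1] 4/5 → 1 ('a')
  [2] 5/7 → 1 ('a')
  [3] 7/6 → 0 ('')
  [4] 6/8 → 0 ('')
  [5] 8/2 → 0 ('')
  [6] 2/10 → 0 ('')
  [7] 10/3 → 1 ('f')
  [8] 3/1 → 1 ('f')
  [9] 1/9 → 1 ('f')
  [10] 9/0 → 2 ('ff')

n(n+1)/2 = 11·12/2 = 66
Σ LCP = 0 + 1 + 1 + 0 + 0 + 0 + 0 + 1 + 1 + 1 + 2 = 7
distinct = 66 − 7 = 59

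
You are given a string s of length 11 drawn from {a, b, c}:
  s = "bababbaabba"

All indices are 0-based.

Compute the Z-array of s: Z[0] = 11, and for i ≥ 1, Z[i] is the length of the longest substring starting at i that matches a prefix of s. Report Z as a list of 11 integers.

Z[0]=11
i=1: outside box; Z[1]=0
i=2: outside box; Z[2]=3 scan→box=[2,5)
i=3: min(r-i=2, Z[1]=0)=0; Z[3]=0
i=4: min(r-i=1, Z[2]=3)=1; Z[4]=1
i=5: outside box; Z[5]=2 scan→box=[5,7)
i=6: min(r-i=1, Z[1]=0)=0; Z[6]=0
i=7: outside box; Z[7]=0
i=8: outside box; Z[8]=1 scan→box=[8,9)
i=9: outside box; Z[9]=2 scan→box=[9,11)
i=10: min(r-i=1, Z[1]=0)=0; Z[10]=0

[11, 0, 3, 0, 1, 2, 0, 0, 1, 2, 0]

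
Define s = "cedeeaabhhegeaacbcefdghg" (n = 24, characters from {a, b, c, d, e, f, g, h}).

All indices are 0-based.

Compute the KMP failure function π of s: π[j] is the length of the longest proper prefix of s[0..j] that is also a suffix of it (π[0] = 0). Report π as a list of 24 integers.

[0, 0, 0, 0, 0, 0, 0, 0, 0, 0, 0, 0, 0, 0, 0, 1, 0, 1, 2, 0, 0, 0, 0, 0]

π[0] = 0
j=1 s[j]='e': π[1]=0 (border '')
j=2 s[j]='d': π[2]=0 (border '')
j=3 s[j]='e': π[3]=0 (border '')
j=4 s[j]='e': π[4]=0 (border '')
j=5 s[j]='a': π[5]=0 (border '')
j=6 s[j]='a': π[6]=0 (border '')
j=7 s[j]='b': π[7]=0 (border '')
j=8 s[j]='h': π[8]=0 (border '')
j=9 s[j]='h': π[9]=0 (border '')
j=10 s[j]='e': π[10]=0 (border '')
j=11 s[j]='g': π[11]=0 (border '')
j=12 s[j]='e': π[12]=0 (border '')
j=13 s[j]='a': π[13]=0 (border '')
j=14 s[j]='a': π[14]=0 (border '')
j=15 s[j]='c': π[15]=1 (border 'c')
j=16 s[j]='b': k: 1→0; π[16]=0 (border '')
j=17 s[j]='c': π[17]=1 (border 'c')
j=18 s[j]='e': π[18]=2 (border 'ce')
j=19 s[j]='f': k: 2→0; π[19]=0 (border '')
j=20 s[j]='d': π[20]=0 (border '')
j=21 s[j]='g': π[21]=0 (border '')
j=22 s[j]='h': π[22]=0 (border '')
j=23 s[j]='g': π[23]=0 (border '')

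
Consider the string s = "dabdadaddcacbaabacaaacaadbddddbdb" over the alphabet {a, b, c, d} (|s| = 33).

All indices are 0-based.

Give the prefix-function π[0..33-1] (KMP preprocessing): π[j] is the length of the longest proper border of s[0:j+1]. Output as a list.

π[0] = 0
j=1 s[j]='a': π[1]=0 (border '')
j=2 s[j]='b': π[2]=0 (border '')
j=3 s[j]='d': π[3]=1 (border 'd')
j=4 s[j]='a': π[4]=2 (border 'da')
j=5 s[j]='d': k: 2→0; π[5]=1 (border 'd')
j=6 s[j]='a': π[6]=2 (border 'da')
j=7 s[j]='d': k: 2→0; π[7]=1 (border 'd')
j=8 s[j]='d': k: 1→0; π[8]=1 (border 'd')
j=9 s[j]='c': k: 1→0; π[9]=0 (border '')
j=10 s[j]='a': π[10]=0 (border '')
j=11 s[j]='c': π[11]=0 (border '')
j=12 s[j]='b': π[12]=0 (border '')
j=13 s[j]='a': π[13]=0 (border '')
j=14 s[j]='a': π[14]=0 (border '')
j=15 s[j]='b': π[15]=0 (border '')
j=16 s[j]='a': π[16]=0 (border '')
j=17 s[j]='c': π[17]=0 (border '')
j=18 s[j]='a': π[18]=0 (border '')
j=19 s[j]='a': π[19]=0 (border '')
j=20 s[j]='a': π[20]=0 (border '')
j=21 s[j]='c': π[21]=0 (border '')
j=22 s[j]='a': π[22]=0 (border '')
j=23 s[j]='a': π[23]=0 (border '')
j=24 s[j]='d': π[24]=1 (border 'd')
j=25 s[j]='b': k: 1→0; π[25]=0 (border '')
j=26 s[j]='d': π[26]=1 (border 'd')
j=27 s[j]='d': k: 1→0; π[27]=1 (border 'd')
j=28 s[j]='d': k: 1→0; π[28]=1 (border 'd')
j=29 s[j]='d': k: 1→0; π[29]=1 (border 'd')
j=30 s[j]='b': k: 1→0; π[30]=0 (border '')
j=31 s[j]='d': π[31]=1 (border 'd')
j=32 s[j]='b': k: 1→0; π[32]=0 (border '')

[0, 0, 0, 1, 2, 1, 2, 1, 1, 0, 0, 0, 0, 0, 0, 0, 0, 0, 0, 0, 0, 0, 0, 0, 1, 0, 1, 1, 1, 1, 0, 1, 0]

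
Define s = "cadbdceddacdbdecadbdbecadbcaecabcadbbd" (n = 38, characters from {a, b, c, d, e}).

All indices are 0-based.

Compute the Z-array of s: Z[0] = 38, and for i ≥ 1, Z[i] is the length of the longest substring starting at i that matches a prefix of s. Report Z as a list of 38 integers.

[38, 0, 0, 0, 0, 1, 0, 0, 0, 0, 1, 0, 0, 0, 0, 5, 0, 0, 0, 0, 0, 0, 4, 0, 0, 0, 2, 0, 0, 2, 0, 0, 4, 0, 0, 0, 0, 0]

Z[0]=38
i=1: outside box; Z[1]=0
i=2: outside box; Z[2]=0
i=3: outside box; Z[3]=0
i=4: outside box; Z[4]=0
i=5: outside box; Z[5]=1 scan→box=[5,6)
i=6: outside box; Z[6]=0
i=7: outside box; Z[7]=0
i=8: outside box; Z[8]=0
i=9: outside box; Z[9]=0
i=10: outside box; Z[10]=1 scan→box=[10,11)
i=11: outside box; Z[11]=0
i=12: outside box; Z[12]=0
i=13: outside box; Z[13]=0
i=14: outside box; Z[14]=0
i=15: outside box; Z[15]=5 scan→box=[15,20)
i=16: min(r-i=4, Z[1]=0)=0; Z[16]=0
i=17: min(r-i=3, Z[2]=0)=0; Z[17]=0
i=18: min(r-i=2, Z[3]=0)=0; Z[18]=0
i=19: min(r-i=1, Z[4]=0)=0; Z[19]=0
i=20: outside box; Z[20]=0
i=21: outside box; Z[21]=0
i=22: outside box; Z[22]=4 scan→box=[22,26)
i=23: min(r-i=3, Z[1]=0)=0; Z[23]=0
i=24: min(r-i=2, Z[2]=0)=0; Z[24]=0
i=25: min(r-i=1, Z[3]=0)=0; Z[25]=0
i=26: outside box; Z[26]=2 scan→box=[26,28)
i=27: min(r-i=1, Z[1]=0)=0; Z[27]=0
i=28: outside box; Z[28]=0
i=29: outside box; Z[29]=2 scan→box=[29,31)
i=30: min(r-i=1, Z[1]=0)=0; Z[30]=0
i=31: outside box; Z[31]=0
i=32: outside box; Z[32]=4 scan→box=[32,36)
i=33: min(r-i=3, Z[1]=0)=0; Z[33]=0
i=34: min(r-i=2, Z[2]=0)=0; Z[34]=0
i=35: min(r-i=1, Z[3]=0)=0; Z[35]=0
i=36: outside box; Z[36]=0
i=37: outside box; Z[37]=0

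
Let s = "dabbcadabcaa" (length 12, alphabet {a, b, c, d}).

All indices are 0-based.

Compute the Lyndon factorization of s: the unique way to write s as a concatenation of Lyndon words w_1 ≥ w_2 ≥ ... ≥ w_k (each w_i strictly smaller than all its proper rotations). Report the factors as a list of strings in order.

emit factor 1: 'd' (i=0, period=1)
emit factor 2: 'abbcadabc' (i=1, period=9)
emit factor 3: 'a' (i=10, period=1)
emit factor 4: 'a' (i=11, period=1)

["d", "abbcadabc", "a", "a"]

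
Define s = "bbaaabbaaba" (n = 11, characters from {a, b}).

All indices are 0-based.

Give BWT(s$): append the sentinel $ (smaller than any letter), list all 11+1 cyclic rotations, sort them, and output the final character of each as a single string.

rank  rotation      last
    0  $bbaaabbaaba  a
    1  a$bbaaabbaab  b
    2  aaabbaaba$bb  b
    3  aaba$bbaaabb  b
    4  aabbaaba$bba  a
    5  aba$bbaaabba  a
    6  abbaaba$bbaa  a
    7  ba$bbaaabbaa  a
    8  baaabbaaba$b  b
    9  baaba$bbaaab  b
   10  bbaaabbaaba$  $
   11  bbaaba$bbaaa  a

abbbaaaabb$a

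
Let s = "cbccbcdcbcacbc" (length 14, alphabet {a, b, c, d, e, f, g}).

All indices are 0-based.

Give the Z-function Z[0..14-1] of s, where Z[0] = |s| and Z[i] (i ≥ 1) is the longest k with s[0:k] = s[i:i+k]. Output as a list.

[14, 0, 1, 3, 0, 1, 0, 3, 0, 1, 0, 3, 0, 1]

Z[0]=14
i=1: i≥r, start 0; Z[1]=0
i=2: i≥r, start 0; Z[2]=1 extend→box=[2,3)
i=3: i≥r, start 0; Z[3]=3 extend→box=[3,6)
i=4: min(r-i=2, Z[1]=0)=0; Z[4]=0
i=5: min(r-i=1, Z[2]=1)=1; Z[5]=1
i=6: i≥r, start 0; Z[6]=0
i=7: i≥r, start 0; Z[7]=3 extend→box=[7,10)
i=8: min(r-i=2, Z[1]=0)=0; Z[8]=0
i=9: min(r-i=1, Z[2]=1)=1; Z[9]=1
i=10: i≥r, start 0; Z[10]=0
i=11: i≥r, start 0; Z[11]=3 extend→box=[11,14)
i=12: min(r-i=2, Z[1]=0)=0; Z[12]=0
i=13: min(r-i=1, Z[2]=1)=1; Z[13]=1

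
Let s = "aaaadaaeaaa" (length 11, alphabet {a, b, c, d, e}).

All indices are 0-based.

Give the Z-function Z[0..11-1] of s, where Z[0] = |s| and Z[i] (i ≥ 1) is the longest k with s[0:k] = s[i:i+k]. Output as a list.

[11, 3, 2, 1, 0, 2, 1, 0, 3, 2, 1]

Z[0]=11
i=1: i≥r, start 0; Z[1]=3 extend→box=[1,4)
i=2: min(r-i=2, Z[1]=3)=2; Z[2]=2
i=3: min(r-i=1, Z[2]=2)=1; Z[3]=1
i=4: i≥r, start 0; Z[4]=0
i=5: i≥r, start 0; Z[5]=2 extend→box=[5,7)
i=6: min(r-i=1, Z[1]=3)=1; Z[6]=1
i=7: i≥r, start 0; Z[7]=0
i=8: i≥r, start 0; Z[8]=3 extend→box=[8,11)
i=9: min(r-i=2, Z[1]=3)=2; Z[9]=2
i=10: min(r-i=1, Z[2]=2)=1; Z[10]=1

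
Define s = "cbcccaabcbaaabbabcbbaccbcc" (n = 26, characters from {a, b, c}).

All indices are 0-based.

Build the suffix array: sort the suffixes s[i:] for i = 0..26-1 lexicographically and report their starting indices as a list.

[10, 11, 5, 12, 6, 15, 20, 9, 14, 19, 13, 18, 7, 16, 23, 1, 25, 4, 8, 17, 22, 0, 24, 3, 21, 2]

sorted suffixes:
  #0 SA[0]=10  'aaabbabcbbaccbcc'
  #1 SA[1]=11  'aabbabcbbaccbcc'
  #2 SA[2]=5  'aabcbaaabbabcbbaccbcc'
  #3 SA[3]=12  'abbabcbbaccbcc'
  #4 SA[4]=6  'abcbaaabbabcbbaccbcc'
  #5 SA[5]=15  'abcbbaccbcc'
  #6 SA[6]=20  'accbcc'
  #7 SA[7]=9  'baaabbabcbbaccbcc'
  #8 SA[8]=14  'babcbbaccbcc'
  #9 SA[9]=19  'baccbcc'
  #10 SA[10]=13  'bbabcbbaccbcc'
  #11 SA[11]=18  'bbaccbcc'
  #12 SA[12]=7  'bcbaaabbabcbbaccbcc'
  #13 SA[13]=16  'bcbbaccbcc'
  #14 SA[14]=23  'bcc'
  #15 SA[15]=1  'bcccaabcbaaabbabcbbaccbcc'
  #16 SA[16]=25  'c'
  #17 SA[17]=4  'caabcbaaabbabcbbaccbcc'
  #18 SA[18]=8  'cbaaabbabcbbaccbcc'
  #19 SA[19]=17  'cbbaccbcc'
  #20 SA[20]=22  'cbcc'
  #21 SA[21]=0  'cbcccaabcbaaabbabcbbaccbcc'
  #22 SA[22]=24  'cc'
  #23 SA[23]=3  'ccaabcbaaabbabcbbaccbcc'
  #24 SA[24]=21  'ccbcc'
  #25 SA[25]=2  'cccaabcbaaabbabcbbaccbcc'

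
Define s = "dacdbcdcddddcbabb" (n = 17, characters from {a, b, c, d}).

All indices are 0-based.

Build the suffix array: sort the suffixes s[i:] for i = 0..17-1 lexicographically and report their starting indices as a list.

[14, 1, 16, 13, 15, 4, 12, 2, 5, 7, 0, 3, 11, 6, 10, 9, 8]

rank | idx | suffix
   0 |  14 | abb
   1 |   1 | acdbcdcddddcbabb
   2 |  16 | b
   3 |  13 | babb
   4 |  15 | bb
   5 |   4 | bcdcddddcbabb
   6 |  12 | cbabb
   7 |   2 | cdbcdcddddcbabb
   8 |   5 | cdcddddcbabb
   9 |   7 | cddddcbabb
  10 |   0 | dacdbcdcddddcbabb
  11 |   3 | dbcdcddddcbabb
  12 |  11 | dcbabb
  13 |   6 | dcddddcbabb
  14 |  10 | ddcbabb
  15 |   9 | dddcbabb
  16 |   8 | ddddcbabb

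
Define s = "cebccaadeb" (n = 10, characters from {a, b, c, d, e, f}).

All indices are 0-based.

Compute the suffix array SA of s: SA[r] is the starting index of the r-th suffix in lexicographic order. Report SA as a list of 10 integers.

sorted suffixes:
  #0 SA[0]=5  'aadeb'
  #1 SA[1]=6  'adeb'
  #2 SA[2]=9  'b'
  #3 SA[3]=2  'bccaadeb'
  #4 SA[4]=4  'caadeb'
  #5 SA[5]=3  'ccaadeb'
  #6 SA[6]=0  'cebccaadeb'
  #7 SA[7]=7  'deb'
  #8 SA[8]=8  'eb'
  #9 SA[9]=1  'ebccaadeb'

[5, 6, 9, 2, 4, 3, 0, 7, 8, 1]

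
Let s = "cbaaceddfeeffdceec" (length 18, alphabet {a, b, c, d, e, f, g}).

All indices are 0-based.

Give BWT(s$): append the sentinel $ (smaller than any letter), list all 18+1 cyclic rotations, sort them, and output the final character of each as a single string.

cbace$adfedeccfefde

rank  rotation             last
    0  $cbaaceddfeeffdceec  c
    1  aaceddfeeffdceec$cb  b
    2  aceddfeeffdceec$cba  a
    3  baaceddfeeffdceec$c  c
    4  c$cbaaceddfeeffdcee  e
    5  cbaaceddfeeffdceec$  $
    6  ceddfeeffdceec$cbaa  a
    7  ceec$cbaaceddfeeffd  d
    8  dceec$cbaaceddfeeff  f
    9  ddfeeffdceec$cbaace  e
   10  dfeeffdceec$cbaaced  d
   11  ec$cbaaceddfeeffdce  e
   12  eddfeeffdceec$cbaac  c
   13  eec$cbaaceddfeeffdc  c
   14  eeffdceec$cbaaceddf  f
   15  effdceec$cbaaceddfe  e
   16  fdceec$cbaaceddfeef  f
   17  feeffdceec$cbaacedd  d
   18  ffdceec$cbaaceddfee  e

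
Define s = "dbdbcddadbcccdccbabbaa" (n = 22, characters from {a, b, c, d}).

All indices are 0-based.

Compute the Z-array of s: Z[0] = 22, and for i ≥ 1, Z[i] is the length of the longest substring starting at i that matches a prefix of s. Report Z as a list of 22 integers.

Z[0]=22
i=1: outside box; Z[1]=0
i=2: outside box; Z[2]=2 extend→box=[2,4)
i=3: min(r-i=1, Z[1]=0)=0; Z[3]=0
i=4: outside box; Z[4]=0
i=5: outside box; Z[5]=1 extend→box=[5,6)
i=6: outside box; Z[6]=1 extend→box=[6,7)
i=7: outside box; Z[7]=0
i=8: outside box; Z[8]=2 extend→box=[8,10)
i=9: min(r-i=1, Z[1]=0)=0; Z[9]=0
i=10: outside box; Z[10]=0
i=11: outside box; Z[11]=0
i=12: outside box; Z[12]=0
i=13: outside box; Z[13]=1 extend→box=[13,14)
i=14: outside box; Z[14]=0
i=15: outside box; Z[15]=0
i=16: outside box; Z[16]=0
i=17: outside box; Z[17]=0
i=18: outside box; Z[18]=0
i=19: outside box; Z[19]=0
i=20: outside box; Z[20]=0
i=21: outside box; Z[21]=0

[22, 0, 2, 0, 0, 1, 1, 0, 2, 0, 0, 0, 0, 1, 0, 0, 0, 0, 0, 0, 0, 0]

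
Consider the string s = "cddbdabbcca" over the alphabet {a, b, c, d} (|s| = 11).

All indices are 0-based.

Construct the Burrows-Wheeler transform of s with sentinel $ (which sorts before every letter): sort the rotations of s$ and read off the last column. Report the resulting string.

acdabdcb$bdc

rank  rotation      last
    0  $cddbdabbcca  a
    1  a$cddbdabbcc  c
    2  abbcca$cddbd  d
    3  bbcca$cddbda  a
    4  bcca$cddbdab  b
    5  bdabbcca$cdd  d
    6  ca$cddbdabbc  c
    7  cca$cddbdabb  b
    8  cddbdabbcca$  $
    9  dabbcca$cddb  b
   10  dbdabbcca$cd  d
   11  ddbdabbcca$c  c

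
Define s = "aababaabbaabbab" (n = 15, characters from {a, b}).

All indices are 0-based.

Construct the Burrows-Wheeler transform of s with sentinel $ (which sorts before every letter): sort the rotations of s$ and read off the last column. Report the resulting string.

b$bbbbaaaaabbaaa

rank  rotation          last
    0  $aababaabbaabbab  b
    1  aababaabbaabbab$  $
    2  aabbaabbab$aabab  b
    3  aabbab$aababaabb  b
    4  ab$aababaabbaabb  b
    5  abaabbaabbab$aab  b
    6  ababaabbaabbab$a  a
    7  abbaabbab$aababa  a
    8  abbab$aababaabba  a
    9  b$aababaabbaabba  a
   10  baabbaabbab$aaba  a
   11  baabbab$aababaab  b
   12  bab$aababaabbaab  b
   13  babaabbaabbab$aa  a
   14  bbaabbab$aababaa  a
   15  bbab$aababaabbaa  a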